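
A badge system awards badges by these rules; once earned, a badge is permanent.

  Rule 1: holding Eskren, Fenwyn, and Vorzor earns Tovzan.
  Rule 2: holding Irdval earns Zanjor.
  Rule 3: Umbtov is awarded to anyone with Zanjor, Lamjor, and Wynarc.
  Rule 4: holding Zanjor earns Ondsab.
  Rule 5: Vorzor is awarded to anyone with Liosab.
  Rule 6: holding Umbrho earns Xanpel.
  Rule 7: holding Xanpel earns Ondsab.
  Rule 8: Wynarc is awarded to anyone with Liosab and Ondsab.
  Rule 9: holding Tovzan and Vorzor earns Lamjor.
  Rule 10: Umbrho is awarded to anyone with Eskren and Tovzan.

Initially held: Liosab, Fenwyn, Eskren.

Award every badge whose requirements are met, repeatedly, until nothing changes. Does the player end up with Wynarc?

With Liosab, Vorzor is earned (Rule 5).
With Eskren, Fenwyn, and Vorzor, Tovzan is earned (Rule 1).
With Eskren and Tovzan, Umbrho is earned (Rule 10).
With Umbrho, Xanpel is earned (Rule 6).
With Xanpel, Ondsab is earned (Rule 7).
With Liosab and Ondsab, Wynarc is earned (Rule 8).

Yes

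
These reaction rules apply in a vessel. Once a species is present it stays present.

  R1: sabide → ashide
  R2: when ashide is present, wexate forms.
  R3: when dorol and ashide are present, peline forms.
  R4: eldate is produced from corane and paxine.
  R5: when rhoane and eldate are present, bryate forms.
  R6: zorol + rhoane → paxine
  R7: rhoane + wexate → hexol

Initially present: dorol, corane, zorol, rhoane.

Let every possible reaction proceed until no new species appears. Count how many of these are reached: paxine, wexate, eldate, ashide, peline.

2

zorol and rhoane present → paxine forms (R6).
corane and paxine present → eldate forms (R4).
paxine: reached.
wexate would need ashide (R2), but ashide never forms.
eldate: reached.
ashide would need sabide (R1), but sabide never forms.
peline would need dorol and ashide (R3), but ashide never forms.
Reached: paxine and eldate — 2 of the 5.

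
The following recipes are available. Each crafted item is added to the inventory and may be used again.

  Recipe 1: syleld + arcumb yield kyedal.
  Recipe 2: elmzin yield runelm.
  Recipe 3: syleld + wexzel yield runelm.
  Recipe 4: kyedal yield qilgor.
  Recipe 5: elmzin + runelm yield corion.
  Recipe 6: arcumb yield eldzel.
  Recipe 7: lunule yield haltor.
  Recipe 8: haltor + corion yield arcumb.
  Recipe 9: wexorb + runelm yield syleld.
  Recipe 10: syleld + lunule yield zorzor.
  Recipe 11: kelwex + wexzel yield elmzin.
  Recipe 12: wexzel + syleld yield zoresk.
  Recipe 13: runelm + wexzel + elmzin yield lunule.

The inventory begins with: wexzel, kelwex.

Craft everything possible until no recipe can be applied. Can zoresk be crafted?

No

zoresk would need wexzel and syleld (Recipe 12), but syleld is never obtained.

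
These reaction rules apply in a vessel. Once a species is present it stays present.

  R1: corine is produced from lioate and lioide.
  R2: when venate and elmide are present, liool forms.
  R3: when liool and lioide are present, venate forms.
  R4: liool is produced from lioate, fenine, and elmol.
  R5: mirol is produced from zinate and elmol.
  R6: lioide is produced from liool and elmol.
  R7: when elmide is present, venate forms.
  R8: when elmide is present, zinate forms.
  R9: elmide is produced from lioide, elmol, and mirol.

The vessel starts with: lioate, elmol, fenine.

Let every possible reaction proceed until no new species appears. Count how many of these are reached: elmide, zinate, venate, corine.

2

lioate, fenine, and elmol present → liool forms (R4).
liool and elmol present → lioide forms (R6).
liool and lioide present → venate forms (R3).
lioate and lioide present → corine forms (R1).
elmide would need lioide, elmol, and mirol (R9), but mirol never forms.
zinate would need elmide (R8), but elmide never forms.
venate: reached.
corine: reached.
Reached: venate and corine — 2 of the 4.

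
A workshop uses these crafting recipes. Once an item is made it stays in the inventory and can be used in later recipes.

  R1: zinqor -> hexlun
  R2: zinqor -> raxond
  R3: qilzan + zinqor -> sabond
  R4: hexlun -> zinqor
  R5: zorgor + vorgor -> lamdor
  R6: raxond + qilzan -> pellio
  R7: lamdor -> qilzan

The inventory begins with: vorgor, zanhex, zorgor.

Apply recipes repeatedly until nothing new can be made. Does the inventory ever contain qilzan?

zorgor + vorgor -> lamdor (R5).
Using R7, lamdor makes qilzan.

Yes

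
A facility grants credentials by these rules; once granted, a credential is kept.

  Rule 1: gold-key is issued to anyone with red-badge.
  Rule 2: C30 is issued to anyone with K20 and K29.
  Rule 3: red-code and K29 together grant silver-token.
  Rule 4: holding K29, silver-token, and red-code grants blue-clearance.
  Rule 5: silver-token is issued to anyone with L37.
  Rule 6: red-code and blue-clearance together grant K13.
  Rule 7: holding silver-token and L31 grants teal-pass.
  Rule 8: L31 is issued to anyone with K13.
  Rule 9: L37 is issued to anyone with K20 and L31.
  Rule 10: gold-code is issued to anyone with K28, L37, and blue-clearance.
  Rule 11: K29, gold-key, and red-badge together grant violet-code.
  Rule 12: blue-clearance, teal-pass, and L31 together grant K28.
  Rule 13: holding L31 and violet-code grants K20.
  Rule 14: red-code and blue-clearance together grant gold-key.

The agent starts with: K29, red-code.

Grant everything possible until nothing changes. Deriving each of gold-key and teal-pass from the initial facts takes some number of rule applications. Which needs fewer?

gold-key: Holding red-code and K29 grants silver-token (Rule 3). Holding K29, silver-token, and red-code grants blue-clearance (Rule 4). Holding red-code and blue-clearance grants gold-key (Rule 14). [3 rule applications]
teal-pass: Holding red-code and K29 grants silver-token (Rule 3). Holding K29, silver-token, and red-code grants blue-clearance (Rule 4). Holding red-code and blue-clearance grants K13 (Rule 6). Holding K13 grants L31 (Rule 8). Holding silver-token and L31 grants teal-pass (Rule 7). [5 rule applications]
gold-key needs fewer.

gold-key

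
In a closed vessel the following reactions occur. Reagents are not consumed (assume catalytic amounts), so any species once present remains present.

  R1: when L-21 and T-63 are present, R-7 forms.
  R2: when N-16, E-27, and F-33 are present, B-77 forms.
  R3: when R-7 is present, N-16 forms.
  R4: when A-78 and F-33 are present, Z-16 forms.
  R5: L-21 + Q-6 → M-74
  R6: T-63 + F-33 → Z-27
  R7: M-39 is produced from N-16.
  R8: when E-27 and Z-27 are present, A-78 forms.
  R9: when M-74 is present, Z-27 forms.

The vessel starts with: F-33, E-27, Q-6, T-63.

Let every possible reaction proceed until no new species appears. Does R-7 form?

R-7 would need L-21 and T-63 (R1), but L-21 never forms.

No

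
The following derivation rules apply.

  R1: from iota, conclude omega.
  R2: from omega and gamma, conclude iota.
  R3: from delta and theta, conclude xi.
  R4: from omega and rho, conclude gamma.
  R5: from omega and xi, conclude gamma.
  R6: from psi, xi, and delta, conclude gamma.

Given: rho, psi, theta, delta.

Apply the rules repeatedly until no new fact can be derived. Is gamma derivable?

From delta and theta, R3 gives xi.
From psi, xi, and delta, R6 gives gamma.

Yes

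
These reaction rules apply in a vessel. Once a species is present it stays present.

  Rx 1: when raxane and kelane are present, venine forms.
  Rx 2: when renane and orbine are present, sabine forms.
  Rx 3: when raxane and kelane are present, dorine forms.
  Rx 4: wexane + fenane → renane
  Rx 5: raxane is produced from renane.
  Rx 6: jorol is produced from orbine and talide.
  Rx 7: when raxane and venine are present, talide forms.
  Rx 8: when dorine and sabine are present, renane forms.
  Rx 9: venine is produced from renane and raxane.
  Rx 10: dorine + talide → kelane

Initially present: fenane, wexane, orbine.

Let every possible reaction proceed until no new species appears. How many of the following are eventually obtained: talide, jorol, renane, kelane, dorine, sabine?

4

wexane and fenane present → renane forms (Rx 4).
renane present → raxane forms (Rx 5).
renane and orbine present → sabine forms (Rx 2).
renane and raxane present → venine forms (Rx 9).
raxane and venine present → talide forms (Rx 7).
orbine and talide present → jorol forms (Rx 6).
talide: reached.
jorol: reached.
renane: reached.
kelane would need dorine and talide (Rx 10), but dorine never forms.
dorine would need raxane and kelane (Rx 3), but kelane never forms.
sabine: reached.
Reached: talide, jorol, renane, and sabine — 4 of the 6.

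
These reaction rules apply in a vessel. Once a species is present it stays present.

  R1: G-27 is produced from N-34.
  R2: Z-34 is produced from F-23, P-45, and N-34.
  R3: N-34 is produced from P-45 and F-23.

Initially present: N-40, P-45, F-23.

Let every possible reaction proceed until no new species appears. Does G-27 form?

Yes

P-45 and F-23 present → N-34 forms (R3).
N-34 present → G-27 forms (R1).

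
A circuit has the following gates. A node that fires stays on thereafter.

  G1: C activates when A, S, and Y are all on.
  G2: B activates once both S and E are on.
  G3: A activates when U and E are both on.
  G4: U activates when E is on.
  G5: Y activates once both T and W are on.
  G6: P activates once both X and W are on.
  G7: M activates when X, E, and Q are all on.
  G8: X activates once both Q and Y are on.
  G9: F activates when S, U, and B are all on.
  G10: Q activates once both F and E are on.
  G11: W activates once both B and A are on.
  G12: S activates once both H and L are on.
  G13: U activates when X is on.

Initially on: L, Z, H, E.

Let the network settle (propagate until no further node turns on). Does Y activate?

No

Y would need T and W (G5), but T never turns on.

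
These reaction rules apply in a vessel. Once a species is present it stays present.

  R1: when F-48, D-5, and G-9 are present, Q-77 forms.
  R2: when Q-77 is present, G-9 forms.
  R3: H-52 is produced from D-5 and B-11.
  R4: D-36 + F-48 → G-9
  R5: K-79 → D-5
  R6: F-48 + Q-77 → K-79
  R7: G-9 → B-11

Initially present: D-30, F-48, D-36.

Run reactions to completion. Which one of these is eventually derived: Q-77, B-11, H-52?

B-11

D-36 and F-48 present → G-9 forms (R4).
G-9 present → B-11 forms (R7).
H-52 would need D-5 and B-11 (R3), but D-5 never forms. Q-77 would need F-48, D-5, and G-9 (R1), but D-5 never forms.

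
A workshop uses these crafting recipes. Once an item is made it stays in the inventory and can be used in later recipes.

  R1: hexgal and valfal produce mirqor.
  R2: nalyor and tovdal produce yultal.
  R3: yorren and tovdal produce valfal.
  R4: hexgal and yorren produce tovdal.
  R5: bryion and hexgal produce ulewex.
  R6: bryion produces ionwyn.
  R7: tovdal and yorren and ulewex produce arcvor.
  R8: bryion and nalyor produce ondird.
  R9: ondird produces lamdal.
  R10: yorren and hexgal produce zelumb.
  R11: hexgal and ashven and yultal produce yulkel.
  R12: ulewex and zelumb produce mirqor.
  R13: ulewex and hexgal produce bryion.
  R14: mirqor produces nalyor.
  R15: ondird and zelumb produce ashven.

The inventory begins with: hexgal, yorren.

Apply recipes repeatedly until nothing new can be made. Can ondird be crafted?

ondird would need bryion and nalyor (R8), but bryion is never obtained.

No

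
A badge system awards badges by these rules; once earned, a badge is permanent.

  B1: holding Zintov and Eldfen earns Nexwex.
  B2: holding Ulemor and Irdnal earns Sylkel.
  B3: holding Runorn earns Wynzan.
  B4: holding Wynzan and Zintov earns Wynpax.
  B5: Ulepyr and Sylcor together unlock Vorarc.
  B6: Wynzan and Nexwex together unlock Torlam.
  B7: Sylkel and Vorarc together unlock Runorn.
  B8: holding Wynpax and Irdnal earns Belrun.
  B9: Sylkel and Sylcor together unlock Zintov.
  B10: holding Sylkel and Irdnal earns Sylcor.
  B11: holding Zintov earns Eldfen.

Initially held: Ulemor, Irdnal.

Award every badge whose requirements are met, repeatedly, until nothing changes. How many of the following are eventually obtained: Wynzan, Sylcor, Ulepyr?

1

With Ulemor and Irdnal, Sylkel is earned (B2).
With Sylkel and Irdnal, Sylcor is earned (B10).
Wynzan would need Runorn (B3), but Runorn is never earned.
Sylcor: reached.
No rule produces Ulepyr, and it is not given.
Reached: Sylcor — 1 of the 3.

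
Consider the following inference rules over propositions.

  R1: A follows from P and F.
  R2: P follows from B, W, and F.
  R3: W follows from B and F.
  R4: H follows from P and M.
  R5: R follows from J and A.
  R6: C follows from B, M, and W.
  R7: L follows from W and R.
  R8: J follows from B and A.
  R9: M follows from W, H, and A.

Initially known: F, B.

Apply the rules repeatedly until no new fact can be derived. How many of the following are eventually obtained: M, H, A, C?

B and F hold, so W follows (R3).
B, W, and F hold, so P follows (R2).
P and F hold, so A follows (R1).
M would need W, H, and A (R9), but H is never established.
H would need P and M (R4), but M is never established.
A: reached.
C would need B, M, and W (R6), but M is never established.
Reached: A — 1 of the 4.

1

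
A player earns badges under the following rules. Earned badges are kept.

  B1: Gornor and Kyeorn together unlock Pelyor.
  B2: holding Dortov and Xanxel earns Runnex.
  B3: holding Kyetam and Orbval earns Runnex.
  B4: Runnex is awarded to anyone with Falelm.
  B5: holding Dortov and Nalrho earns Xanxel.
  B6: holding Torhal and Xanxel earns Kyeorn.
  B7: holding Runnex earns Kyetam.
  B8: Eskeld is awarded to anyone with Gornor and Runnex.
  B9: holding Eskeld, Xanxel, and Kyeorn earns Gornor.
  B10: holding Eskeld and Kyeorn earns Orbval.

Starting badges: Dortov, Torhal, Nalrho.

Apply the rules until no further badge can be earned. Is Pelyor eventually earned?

No

Pelyor would need Gornor and Kyeorn (B1), but Gornor is never earned.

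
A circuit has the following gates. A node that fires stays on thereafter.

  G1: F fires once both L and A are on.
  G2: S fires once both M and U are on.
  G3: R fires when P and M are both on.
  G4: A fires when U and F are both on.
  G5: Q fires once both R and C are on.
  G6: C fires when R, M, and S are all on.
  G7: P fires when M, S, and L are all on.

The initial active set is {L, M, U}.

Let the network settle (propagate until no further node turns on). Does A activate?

A would need U and F (G4), but F never turns on.

No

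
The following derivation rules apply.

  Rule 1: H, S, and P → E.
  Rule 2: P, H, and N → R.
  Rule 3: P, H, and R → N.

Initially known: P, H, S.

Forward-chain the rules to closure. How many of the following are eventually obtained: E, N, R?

1

From H, S, and P, Rule 1 gives E.
E: reached.
N would need P, H, and R (Rule 3), but R is never established.
R would need P, H, and N (Rule 2), but N is never established.
Reached: E — 1 of the 3.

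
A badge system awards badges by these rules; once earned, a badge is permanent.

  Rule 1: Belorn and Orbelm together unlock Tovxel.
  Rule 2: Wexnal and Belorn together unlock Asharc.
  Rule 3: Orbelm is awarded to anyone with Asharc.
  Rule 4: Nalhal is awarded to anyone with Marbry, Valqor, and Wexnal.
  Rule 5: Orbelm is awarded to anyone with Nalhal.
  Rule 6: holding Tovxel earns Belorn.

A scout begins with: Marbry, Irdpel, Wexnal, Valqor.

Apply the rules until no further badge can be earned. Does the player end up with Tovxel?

Tovxel would need Belorn and Orbelm (Rule 1), but Belorn is never earned.

No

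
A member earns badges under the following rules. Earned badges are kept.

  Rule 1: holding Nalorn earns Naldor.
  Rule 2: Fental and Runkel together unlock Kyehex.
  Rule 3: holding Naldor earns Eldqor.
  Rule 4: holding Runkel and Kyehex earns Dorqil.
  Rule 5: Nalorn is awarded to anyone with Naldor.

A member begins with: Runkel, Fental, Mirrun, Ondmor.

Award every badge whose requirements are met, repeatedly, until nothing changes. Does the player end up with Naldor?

Naldor would need Nalorn (Rule 1), but Nalorn is never earned.

No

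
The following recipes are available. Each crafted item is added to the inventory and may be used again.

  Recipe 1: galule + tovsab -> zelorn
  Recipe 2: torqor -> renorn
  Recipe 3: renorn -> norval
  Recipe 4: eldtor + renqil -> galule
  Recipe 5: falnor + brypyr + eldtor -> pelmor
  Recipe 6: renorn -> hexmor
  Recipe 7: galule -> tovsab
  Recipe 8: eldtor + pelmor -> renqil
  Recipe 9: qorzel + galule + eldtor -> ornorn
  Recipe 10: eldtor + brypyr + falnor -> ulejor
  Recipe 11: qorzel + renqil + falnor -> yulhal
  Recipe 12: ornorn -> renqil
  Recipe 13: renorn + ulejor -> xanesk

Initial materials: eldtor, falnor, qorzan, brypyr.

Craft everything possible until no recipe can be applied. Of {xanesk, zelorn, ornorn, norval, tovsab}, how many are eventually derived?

2

falnor + brypyr + eldtor -> pelmor (Recipe 5).
eldtor + pelmor -> renqil (Recipe 8).
eldtor + renqil -> galule (Recipe 4).
Using Recipe 7, galule makes tovsab.
galule + tovsab -> zelorn (Recipe 1).
xanesk would need renorn and ulejor (Recipe 13), but renorn is never obtained.
zelorn: reached.
ornorn would need qorzel, galule, and eldtor (Recipe 9), but qorzel is never obtained.
norval would need renorn (Recipe 3), but renorn is never obtained.
tovsab: reached.
Reached: zelorn and tovsab — 2 of the 5.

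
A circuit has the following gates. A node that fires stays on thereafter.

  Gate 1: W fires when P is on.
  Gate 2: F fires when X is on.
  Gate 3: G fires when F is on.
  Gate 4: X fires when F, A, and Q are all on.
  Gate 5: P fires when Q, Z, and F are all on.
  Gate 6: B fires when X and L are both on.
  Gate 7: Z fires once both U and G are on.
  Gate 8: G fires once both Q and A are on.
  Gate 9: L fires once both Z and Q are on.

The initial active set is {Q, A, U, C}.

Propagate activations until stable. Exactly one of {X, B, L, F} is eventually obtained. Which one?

Q and A are on, so G fires (Gate 8).
Gate 7: U and G on → Z on.
Gate 9: Z and Q on → L on.
F would need X (Gate 2), but X never turns on. X would need F, A, and Q (Gate 4), but F never turns on. B would need X and L (Gate 6), but X never turns on.

L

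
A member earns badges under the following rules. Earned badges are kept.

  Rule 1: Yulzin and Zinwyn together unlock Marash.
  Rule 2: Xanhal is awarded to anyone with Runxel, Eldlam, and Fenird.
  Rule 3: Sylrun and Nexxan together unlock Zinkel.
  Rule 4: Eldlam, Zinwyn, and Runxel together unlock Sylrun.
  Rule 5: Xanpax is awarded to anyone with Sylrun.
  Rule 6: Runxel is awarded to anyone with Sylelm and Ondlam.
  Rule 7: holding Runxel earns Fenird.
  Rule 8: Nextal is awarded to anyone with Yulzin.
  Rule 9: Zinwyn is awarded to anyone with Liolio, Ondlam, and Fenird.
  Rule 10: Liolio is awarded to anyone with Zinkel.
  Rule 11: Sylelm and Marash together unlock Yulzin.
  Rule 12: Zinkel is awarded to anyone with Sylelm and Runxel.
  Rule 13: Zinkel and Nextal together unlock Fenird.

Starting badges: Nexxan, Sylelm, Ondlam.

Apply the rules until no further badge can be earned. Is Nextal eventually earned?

Nextal would need Yulzin (Rule 8), but Yulzin is never earned.

No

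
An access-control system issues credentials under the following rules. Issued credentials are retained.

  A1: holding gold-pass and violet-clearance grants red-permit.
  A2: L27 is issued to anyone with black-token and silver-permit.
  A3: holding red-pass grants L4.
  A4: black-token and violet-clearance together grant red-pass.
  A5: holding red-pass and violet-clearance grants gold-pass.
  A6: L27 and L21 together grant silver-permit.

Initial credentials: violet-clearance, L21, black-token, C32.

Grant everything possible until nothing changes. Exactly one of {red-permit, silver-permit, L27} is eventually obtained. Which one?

red-permit

Holding black-token and violet-clearance grants red-pass (A4).
Holding red-pass and violet-clearance grants gold-pass (A5).
Holding gold-pass and violet-clearance grants red-permit (A1).
L27 would need black-token and silver-permit (A2), but silver-permit is never granted. silver-permit would need L27 and L21 (A6), but L27 is never granted.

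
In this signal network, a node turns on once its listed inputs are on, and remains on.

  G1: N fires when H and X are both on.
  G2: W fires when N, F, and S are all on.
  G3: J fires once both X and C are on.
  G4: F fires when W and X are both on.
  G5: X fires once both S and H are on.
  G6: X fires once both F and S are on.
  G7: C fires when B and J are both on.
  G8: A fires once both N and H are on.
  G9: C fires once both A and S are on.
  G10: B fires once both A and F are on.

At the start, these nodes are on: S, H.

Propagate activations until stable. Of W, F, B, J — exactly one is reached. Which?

S and H are on, so X fires (G5).
H and X are on, so N fires (G1).
N and H are on, so A fires (G8).
A and S are on, so C fires (G9).
G3: X and C on → J on.
F would need W and X (G4), but W never turns on. B would need A and F (G10), but F never turns on. W would need N, F, and S (G2), but F never turns on.

J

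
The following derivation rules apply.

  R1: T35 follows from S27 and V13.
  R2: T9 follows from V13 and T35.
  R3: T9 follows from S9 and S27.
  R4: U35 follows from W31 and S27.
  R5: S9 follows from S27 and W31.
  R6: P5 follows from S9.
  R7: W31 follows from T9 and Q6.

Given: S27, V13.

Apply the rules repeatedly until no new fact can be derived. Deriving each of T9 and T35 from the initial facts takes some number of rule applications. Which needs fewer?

T35

T35: S27 and V13 hold, so T35 follows (R1). [1 rule application]
T9: From S27 and V13, R1 gives T35. From V13 and T35, R2 gives T9. [2 rule applications]
T35 needs fewer.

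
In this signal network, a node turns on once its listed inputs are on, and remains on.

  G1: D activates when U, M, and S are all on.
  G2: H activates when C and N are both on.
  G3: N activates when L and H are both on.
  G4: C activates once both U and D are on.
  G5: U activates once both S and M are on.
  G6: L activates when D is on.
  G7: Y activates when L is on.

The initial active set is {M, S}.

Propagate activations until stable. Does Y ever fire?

Yes

G5: S and M on → U on.
U, M, and S are on, so D activates (G1).
D is on, so L activates (G6).
G7: L on → Y on.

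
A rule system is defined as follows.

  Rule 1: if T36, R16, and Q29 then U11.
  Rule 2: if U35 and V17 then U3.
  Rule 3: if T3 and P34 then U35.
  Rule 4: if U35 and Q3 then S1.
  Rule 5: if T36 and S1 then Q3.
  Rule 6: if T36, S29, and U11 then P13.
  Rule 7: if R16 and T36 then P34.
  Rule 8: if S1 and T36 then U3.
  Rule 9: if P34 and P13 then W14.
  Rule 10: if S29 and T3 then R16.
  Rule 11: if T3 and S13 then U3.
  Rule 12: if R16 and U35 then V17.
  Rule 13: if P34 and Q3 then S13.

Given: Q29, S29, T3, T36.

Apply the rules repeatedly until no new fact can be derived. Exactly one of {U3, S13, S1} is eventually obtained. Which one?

S29 and T3 hold, so R16 follows (Rule 10).
R16 and T36 hold, so P34 follows (Rule 7).
From T3 and P34, Rule 3 gives U35.
R16 and U35 hold, so V17 follows (Rule 12).
From U35 and V17, Rule 2 gives U3.
S13 would need P34 and Q3 (Rule 13), but Q3 is never established. S1 would need U35 and Q3 (Rule 4), but Q3 is never established.

U3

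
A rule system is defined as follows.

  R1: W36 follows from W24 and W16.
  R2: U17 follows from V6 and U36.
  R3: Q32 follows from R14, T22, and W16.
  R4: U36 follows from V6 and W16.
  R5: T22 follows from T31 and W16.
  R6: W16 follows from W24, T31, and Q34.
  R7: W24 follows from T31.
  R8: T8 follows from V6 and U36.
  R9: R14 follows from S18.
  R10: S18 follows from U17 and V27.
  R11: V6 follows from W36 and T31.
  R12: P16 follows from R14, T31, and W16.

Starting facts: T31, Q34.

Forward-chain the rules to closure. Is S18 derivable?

No

S18 would need U17 and V27 (R10), but V27 is never established.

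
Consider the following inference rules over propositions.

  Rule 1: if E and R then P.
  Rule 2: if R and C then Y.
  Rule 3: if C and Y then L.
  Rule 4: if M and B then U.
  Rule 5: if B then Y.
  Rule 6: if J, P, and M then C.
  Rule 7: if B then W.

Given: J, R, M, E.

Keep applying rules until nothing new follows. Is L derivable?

From E and R, Rule 1 gives P.
J, P, and M hold, so C follows (Rule 6).
R and C hold, so Y follows (Rule 2).
C and Y hold, so L follows (Rule 3).

Yes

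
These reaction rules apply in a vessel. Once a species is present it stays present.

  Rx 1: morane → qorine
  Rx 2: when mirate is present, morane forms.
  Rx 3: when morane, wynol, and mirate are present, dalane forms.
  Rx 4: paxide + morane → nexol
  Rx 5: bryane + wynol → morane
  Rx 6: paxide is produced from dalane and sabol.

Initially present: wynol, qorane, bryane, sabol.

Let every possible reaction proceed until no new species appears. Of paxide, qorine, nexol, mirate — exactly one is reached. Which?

qorine

bryane and wynol present → morane forms (Rx 5).
morane present → qorine forms (Rx 1).
No rule produces mirate, and it is not given. paxide would need dalane and sabol (Rx 6), but dalane never forms. nexol would need paxide and morane (Rx 4), but paxide never forms.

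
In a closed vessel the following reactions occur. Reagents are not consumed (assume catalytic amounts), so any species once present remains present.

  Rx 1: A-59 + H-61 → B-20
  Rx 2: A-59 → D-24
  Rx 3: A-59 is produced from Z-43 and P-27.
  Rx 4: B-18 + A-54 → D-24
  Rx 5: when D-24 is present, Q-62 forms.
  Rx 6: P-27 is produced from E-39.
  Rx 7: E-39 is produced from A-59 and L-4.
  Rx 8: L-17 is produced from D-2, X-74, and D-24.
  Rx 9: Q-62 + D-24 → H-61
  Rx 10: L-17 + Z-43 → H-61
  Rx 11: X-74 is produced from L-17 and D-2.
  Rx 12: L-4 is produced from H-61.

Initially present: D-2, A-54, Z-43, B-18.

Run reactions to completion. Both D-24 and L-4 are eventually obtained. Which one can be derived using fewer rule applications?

D-24: B-18 and A-54 present → D-24 forms (Rx 4). [1 rule application]
L-4: B-18 and A-54 present → D-24 forms (Rx 4). D-24 present → Q-62 forms (Rx 5). Q-62 and D-24 present → H-61 forms (Rx 9). H-61 present → L-4 forms (Rx 12). [4 rule applications]
D-24 needs fewer.

D-24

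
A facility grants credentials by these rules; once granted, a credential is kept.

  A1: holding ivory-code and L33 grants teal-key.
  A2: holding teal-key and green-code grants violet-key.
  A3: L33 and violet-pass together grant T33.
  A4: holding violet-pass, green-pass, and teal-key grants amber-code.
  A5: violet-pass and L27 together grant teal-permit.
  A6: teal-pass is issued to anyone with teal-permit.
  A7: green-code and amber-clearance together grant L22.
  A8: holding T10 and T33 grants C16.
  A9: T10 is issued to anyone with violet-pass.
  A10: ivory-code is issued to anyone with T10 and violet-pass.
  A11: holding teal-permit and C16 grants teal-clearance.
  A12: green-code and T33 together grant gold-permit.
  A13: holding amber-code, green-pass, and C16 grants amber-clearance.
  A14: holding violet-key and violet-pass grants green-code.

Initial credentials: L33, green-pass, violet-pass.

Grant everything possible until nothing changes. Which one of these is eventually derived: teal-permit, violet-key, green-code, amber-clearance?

amber-clearance

Holding L33 and violet-pass grants T33 (A3).
Holding violet-pass grants T10 (A9).
Holding T10 and T33 grants C16 (A8).
Holding T10 and violet-pass grants ivory-code (A10).
Holding ivory-code and L33 grants teal-key (A1).
Holding violet-pass, green-pass, and teal-key grants amber-code (A4).
Holding amber-code, green-pass, and C16 grants amber-clearance (A13).
violet-key would need teal-key and green-code (A2), but green-code is never granted. teal-permit would need violet-pass and L27 (A5), but L27 is never granted. green-code would need violet-key and violet-pass (A14), but violet-key is never granted.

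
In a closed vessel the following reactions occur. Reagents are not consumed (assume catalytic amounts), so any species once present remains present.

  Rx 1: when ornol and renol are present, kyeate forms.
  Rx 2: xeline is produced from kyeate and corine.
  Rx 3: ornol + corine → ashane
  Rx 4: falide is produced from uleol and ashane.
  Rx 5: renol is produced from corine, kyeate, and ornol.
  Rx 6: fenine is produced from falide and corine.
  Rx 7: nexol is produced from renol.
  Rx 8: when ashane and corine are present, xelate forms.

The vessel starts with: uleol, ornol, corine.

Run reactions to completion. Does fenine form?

ornol and corine present → ashane forms (Rx 3).
uleol and ashane present → falide forms (Rx 4).
falide and corine present → fenine forms (Rx 6).

Yes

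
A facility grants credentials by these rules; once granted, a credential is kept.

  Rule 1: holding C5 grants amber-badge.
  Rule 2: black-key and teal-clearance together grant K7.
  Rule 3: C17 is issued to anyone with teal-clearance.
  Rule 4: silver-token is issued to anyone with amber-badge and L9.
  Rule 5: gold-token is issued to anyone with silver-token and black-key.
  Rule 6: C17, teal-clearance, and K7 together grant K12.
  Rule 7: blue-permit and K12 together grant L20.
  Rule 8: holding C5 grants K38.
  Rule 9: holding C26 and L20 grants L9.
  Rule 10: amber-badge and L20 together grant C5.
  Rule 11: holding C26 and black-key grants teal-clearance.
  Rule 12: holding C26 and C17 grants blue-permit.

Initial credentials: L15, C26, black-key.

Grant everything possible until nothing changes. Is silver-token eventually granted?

No

silver-token would need amber-badge and L9 (Rule 4), but amber-badge is never granted.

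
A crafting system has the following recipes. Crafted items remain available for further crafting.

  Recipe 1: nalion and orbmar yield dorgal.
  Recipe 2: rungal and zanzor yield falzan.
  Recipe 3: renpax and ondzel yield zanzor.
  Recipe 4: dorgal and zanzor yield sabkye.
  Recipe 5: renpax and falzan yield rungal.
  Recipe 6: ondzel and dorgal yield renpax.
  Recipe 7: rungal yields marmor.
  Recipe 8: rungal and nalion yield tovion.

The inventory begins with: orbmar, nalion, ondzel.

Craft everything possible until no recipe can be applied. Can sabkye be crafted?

nalion and orbmar → dorgal (Recipe 1).
Using Recipe 6, ondzel and dorgal make renpax.
Using Recipe 3, renpax and ondzel make zanzor.
Using Recipe 4, dorgal and zanzor make sabkye.

Yes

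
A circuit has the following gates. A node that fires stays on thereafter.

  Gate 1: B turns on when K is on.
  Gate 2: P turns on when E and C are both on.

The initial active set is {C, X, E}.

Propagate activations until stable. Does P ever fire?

Gate 2: E and C on → P on.

Yes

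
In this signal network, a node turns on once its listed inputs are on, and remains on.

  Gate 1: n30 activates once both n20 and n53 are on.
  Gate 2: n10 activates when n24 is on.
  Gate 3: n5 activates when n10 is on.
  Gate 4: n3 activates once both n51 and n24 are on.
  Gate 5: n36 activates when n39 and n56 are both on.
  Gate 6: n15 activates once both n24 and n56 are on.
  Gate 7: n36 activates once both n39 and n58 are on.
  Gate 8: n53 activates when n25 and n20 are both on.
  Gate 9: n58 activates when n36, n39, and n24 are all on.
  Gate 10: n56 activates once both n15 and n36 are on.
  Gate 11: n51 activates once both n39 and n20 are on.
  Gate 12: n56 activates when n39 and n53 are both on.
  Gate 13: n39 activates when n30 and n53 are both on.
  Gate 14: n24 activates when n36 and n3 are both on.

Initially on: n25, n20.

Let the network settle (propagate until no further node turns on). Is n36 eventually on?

n25 and n20 are on, so n53 activates (Gate 8).
n20 and n53 are on, so n30 activates (Gate 1).
Gate 13: n30 and n53 on → n39 on.
n39 and n53 are on, so n56 activates (Gate 12).
Gate 5: n39 and n56 on → n36 on.

Yes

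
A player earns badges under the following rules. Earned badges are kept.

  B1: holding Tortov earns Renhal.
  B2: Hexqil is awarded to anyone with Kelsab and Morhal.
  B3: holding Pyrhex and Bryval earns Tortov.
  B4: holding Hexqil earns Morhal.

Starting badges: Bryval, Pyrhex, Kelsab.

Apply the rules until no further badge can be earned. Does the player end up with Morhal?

No

Morhal would need Hexqil (B4), but Hexqil is never earned.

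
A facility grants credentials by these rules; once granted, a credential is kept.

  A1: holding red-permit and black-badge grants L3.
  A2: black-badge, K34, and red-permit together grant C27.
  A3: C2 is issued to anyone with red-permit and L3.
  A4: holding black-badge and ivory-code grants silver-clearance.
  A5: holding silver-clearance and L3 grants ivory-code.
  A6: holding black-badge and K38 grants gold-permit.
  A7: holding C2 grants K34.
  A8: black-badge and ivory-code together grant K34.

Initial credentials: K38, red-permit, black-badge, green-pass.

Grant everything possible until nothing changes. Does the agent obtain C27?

Yes

Holding red-permit and black-badge grants L3 (A1).
Holding red-permit and L3 grants C2 (A3).
Holding C2 grants K34 (A7).
Holding black-badge, K34, and red-permit grants C27 (A2).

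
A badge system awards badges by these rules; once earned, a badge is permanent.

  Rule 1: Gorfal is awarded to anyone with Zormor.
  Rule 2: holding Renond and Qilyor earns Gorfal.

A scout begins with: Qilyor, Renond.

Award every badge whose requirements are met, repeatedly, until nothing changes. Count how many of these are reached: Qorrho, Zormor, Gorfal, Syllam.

With Renond and Qilyor, Gorfal is earned (Rule 2).
No rule produces Qorrho, and it is not given.
No rule produces Zormor, and it is not given.
Gorfal: reached.
No rule produces Syllam, and it is not given.
Reached: Gorfal — 1 of the 4.

1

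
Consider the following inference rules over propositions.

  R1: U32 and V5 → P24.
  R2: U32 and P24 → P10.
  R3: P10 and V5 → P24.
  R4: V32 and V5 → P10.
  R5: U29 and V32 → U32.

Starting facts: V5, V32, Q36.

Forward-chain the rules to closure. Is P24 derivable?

V32 and V5 hold, so P10 follows (R4).
From P10 and V5, R3 gives P24.

Yes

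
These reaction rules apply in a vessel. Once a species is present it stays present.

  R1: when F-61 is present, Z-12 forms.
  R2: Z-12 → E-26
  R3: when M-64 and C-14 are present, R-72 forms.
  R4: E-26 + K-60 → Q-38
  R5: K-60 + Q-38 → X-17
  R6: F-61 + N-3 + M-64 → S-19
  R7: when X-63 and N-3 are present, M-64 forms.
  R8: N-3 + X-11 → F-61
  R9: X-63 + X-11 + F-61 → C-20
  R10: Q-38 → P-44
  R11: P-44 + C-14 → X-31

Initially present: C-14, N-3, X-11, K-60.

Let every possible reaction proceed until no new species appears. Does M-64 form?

No

M-64 would need X-63 and N-3 (R7), but X-63 never forms.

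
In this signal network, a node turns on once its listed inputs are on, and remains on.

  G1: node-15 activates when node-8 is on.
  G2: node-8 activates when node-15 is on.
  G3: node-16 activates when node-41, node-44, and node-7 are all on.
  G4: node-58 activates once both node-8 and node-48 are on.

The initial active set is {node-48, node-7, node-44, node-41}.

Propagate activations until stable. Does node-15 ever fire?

node-15 would need node-8 (G1), but node-8 never turns on.

No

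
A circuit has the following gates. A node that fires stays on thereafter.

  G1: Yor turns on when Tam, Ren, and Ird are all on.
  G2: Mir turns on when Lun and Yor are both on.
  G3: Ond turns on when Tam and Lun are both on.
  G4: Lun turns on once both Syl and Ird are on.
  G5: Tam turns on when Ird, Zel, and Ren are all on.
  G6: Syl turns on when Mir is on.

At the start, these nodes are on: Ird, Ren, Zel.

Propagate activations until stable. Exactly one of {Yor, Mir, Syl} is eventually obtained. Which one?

Yor

Ird, Zel, and Ren are on, so Tam turns on (G5).
Tam, Ren, and Ird are on, so Yor turns on (G1).
Syl would need Mir (G6), but Mir never turns on. Mir would need Lun and Yor (G2), but Lun never turns on.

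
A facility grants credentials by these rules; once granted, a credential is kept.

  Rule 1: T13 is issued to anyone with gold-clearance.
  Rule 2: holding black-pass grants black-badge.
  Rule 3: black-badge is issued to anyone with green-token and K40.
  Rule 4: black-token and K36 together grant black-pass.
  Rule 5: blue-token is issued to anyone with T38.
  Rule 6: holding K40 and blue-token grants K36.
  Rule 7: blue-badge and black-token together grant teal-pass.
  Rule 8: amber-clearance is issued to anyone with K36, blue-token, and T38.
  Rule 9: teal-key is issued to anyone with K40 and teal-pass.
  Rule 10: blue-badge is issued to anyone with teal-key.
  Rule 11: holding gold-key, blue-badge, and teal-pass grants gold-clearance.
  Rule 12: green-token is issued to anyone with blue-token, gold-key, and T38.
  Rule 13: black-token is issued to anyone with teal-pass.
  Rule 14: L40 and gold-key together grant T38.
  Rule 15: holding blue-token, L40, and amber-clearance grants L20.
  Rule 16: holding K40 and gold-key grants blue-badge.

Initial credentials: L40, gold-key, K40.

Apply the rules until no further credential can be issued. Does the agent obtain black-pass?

black-pass would need black-token and K36 (Rule 4), but black-token is never granted.

No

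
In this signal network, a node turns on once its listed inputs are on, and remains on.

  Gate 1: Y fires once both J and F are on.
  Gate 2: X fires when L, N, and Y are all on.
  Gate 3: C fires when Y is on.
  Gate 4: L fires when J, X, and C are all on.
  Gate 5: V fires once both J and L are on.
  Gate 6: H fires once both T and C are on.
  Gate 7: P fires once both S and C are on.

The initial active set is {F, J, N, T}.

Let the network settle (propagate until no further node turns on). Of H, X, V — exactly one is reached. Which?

J and F are on, so Y fires (Gate 1).
Y is on, so C fires (Gate 3).
Gate 6: T and C on → H on.
V would need J and L (Gate 5), but L never turns on. X would need L, N, and Y (Gate 2), but L never turns on.

H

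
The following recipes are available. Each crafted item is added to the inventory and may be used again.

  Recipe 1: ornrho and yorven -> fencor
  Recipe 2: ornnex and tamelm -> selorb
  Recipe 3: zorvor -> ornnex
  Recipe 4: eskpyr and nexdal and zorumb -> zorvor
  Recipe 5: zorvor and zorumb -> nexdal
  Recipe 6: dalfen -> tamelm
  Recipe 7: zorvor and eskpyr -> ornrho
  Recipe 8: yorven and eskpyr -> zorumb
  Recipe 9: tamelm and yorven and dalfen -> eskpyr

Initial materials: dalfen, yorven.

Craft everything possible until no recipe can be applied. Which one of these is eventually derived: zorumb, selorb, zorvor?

zorumb

Using Recipe 6, dalfen makes tamelm.
Using Recipe 9, tamelm, yorven, and dalfen make eskpyr.
yorven and eskpyr -> zorumb (Recipe 8).
zorvor would need eskpyr, nexdal, and zorumb (Recipe 4), but nexdal is never obtained. selorb would need ornnex and tamelm (Recipe 2), but ornnex is never obtained.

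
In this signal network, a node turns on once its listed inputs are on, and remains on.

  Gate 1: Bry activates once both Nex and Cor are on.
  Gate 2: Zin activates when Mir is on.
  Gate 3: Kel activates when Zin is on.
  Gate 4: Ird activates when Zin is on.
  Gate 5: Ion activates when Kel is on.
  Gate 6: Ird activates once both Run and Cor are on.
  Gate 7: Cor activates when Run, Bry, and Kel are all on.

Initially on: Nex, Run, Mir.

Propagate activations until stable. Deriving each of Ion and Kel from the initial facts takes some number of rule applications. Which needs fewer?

Kel

Kel: Gate 2: Mir on → Zin on. Zin is on, so Kel activates (Gate 3). [2 rule applications]
Ion: Gate 2: Mir on → Zin on. Zin is on, so Kel activates (Gate 3). Kel is on, so Ion activates (Gate 5). [3 rule applications]
Kel needs fewer.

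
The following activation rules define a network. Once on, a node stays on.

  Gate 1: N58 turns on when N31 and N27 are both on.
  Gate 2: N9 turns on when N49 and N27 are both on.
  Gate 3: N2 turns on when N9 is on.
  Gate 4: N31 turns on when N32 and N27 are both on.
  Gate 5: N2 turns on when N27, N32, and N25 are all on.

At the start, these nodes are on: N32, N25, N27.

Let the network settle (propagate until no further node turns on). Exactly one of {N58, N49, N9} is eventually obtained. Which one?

N32 and N27 are on, so N31 turns on (Gate 4).
N31 and N27 are on, so N58 turns on (Gate 1).
N9 would need N49 and N27 (Gate 2), but N49 never turns on. No rule produces N49, and it is not given.

N58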